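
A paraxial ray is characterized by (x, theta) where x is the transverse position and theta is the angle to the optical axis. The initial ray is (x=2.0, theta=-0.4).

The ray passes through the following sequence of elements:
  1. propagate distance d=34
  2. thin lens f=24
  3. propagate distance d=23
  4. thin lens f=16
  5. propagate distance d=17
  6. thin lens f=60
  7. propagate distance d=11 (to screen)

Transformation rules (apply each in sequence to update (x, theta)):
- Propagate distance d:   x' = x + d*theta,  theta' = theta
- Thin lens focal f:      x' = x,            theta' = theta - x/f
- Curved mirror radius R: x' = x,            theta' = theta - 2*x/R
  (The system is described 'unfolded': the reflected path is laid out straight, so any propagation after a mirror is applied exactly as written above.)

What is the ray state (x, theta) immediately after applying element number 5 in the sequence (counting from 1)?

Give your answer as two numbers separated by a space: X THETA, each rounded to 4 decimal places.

Answer: 2.0219 0.6885

Derivation:
Initial: x=2.0000 theta=-0.4000
After 1 (propagate distance d=34): x=-11.6000 theta=-0.4000
After 2 (thin lens f=24): x=-11.6000 theta=1/12 (≈0.0833)
After 3 (propagate distance d=23): x=-581/60 (≈-9.6833) theta=1/12 (≈0.0833)
After 4 (thin lens f=16): x=-581/60 (≈-9.6833) theta=661/960 (≈0.6885)
After 5 (propagate distance d=17): x=647/320 (≈2.0219) theta=661/960 (≈0.6885)
Rounded to 4 decimal places: x = 2.0219, theta = 0.6885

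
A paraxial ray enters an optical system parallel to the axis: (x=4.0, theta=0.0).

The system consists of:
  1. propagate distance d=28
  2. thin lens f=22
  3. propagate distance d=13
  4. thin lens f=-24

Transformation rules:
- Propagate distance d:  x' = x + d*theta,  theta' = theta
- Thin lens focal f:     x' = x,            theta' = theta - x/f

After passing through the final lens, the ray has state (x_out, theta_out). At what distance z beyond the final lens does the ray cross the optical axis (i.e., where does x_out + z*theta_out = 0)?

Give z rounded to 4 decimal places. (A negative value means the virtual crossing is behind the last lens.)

Initial: x=4.0000 theta=0.0000
After 1 (propagate distance d=28): x=4.0000 theta=0.0000
After 2 (thin lens f=22): x=4.0000 theta=-2/11 (≈-0.1818)
After 3 (propagate distance d=13): x=18/11 (≈1.6364) theta=-2/11 (≈-0.1818)
After 4 (thin lens f=-24): x=18/11 (≈1.6364) theta=-5/44 (≈-0.1136)
z_focus = -x_out/theta_out = -(18/11)/(-5/44) = 14.4000
Rounded to 4 decimal places: z = 14.4000

Answer: 14.4000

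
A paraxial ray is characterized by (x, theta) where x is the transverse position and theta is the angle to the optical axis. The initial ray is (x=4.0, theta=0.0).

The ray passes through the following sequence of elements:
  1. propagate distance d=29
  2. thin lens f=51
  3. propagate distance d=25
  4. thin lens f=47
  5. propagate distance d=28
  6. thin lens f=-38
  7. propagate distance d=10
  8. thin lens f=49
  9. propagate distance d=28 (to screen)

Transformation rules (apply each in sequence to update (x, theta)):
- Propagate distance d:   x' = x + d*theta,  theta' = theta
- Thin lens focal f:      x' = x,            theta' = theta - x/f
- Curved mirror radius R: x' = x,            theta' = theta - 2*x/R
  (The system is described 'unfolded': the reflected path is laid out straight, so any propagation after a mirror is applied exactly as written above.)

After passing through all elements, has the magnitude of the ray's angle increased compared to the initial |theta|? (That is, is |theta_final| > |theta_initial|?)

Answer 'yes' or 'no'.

Answer: yes

Derivation:
Initial: x=4.0000 theta=0.0000
After 1 (propagate distance d=29): x=4.0000 theta=0.0000
After 2 (thin lens f=51): x=4.0000 theta=-4/51 (≈-0.0784)
After 3 (propagate distance d=25): x=104/51 (≈2.0392) theta=-4/51 (≈-0.0784)
After 4 (thin lens f=47): x=104/51 (≈2.0392) theta=-292/2397 (≈-0.1218)
After 5 (propagate distance d=28): x=-1096/799 (≈-1.3717) theta=-292/2397 (≈-0.1218)
After 6 (thin lens f=-38): x=-1096/799 (≈-1.3717) theta=-7192/45543 (≈-0.1579)
After 7 (propagate distance d=10): x=-134392/45543 (≈-2.9509) theta=-7192/45543 (≈-0.1579)
After 8 (thin lens f=49): x=-134392/45543 (≈-2.9509) theta=-72672/743869 (≈-0.0977)
After 9 (propagate distance d=28 (to screen)): x=-1812808/318801 (≈-5.6863) theta=-72672/743869 (≈-0.0977)
|theta_initial|=0.0000 |theta_final|=72672/743869 (≈0.0977) -> increased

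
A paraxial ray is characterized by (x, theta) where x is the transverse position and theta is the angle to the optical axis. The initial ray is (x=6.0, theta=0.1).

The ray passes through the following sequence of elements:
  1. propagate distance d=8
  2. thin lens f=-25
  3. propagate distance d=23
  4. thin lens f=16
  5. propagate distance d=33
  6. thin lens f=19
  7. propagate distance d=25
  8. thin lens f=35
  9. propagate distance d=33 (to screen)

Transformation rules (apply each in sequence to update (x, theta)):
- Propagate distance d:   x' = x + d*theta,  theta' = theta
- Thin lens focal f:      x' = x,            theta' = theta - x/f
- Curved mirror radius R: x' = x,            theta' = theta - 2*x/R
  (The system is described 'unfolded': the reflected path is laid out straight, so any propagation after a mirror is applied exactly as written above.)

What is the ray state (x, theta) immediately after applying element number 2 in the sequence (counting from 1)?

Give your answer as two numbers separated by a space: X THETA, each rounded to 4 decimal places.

Initial: x=6.0000 theta=0.1000
After 1 (propagate distance d=8): x=6.8000 theta=0.1000
After 2 (thin lens f=-25): x=6.8000 theta=0.3720
Rounded to 4 decimal places: x = 6.8000, theta = 0.3720

Answer: 6.8000 0.3720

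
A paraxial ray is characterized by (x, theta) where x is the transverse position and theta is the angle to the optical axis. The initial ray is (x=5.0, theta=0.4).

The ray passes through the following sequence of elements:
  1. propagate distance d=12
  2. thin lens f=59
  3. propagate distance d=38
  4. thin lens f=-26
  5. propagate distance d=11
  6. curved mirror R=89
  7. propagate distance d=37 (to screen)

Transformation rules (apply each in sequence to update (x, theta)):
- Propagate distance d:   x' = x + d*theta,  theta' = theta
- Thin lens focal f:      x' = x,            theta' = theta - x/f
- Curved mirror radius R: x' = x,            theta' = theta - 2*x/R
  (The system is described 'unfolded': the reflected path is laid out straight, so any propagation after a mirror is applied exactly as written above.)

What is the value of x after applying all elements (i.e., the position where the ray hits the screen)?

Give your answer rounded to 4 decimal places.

Answer: 40.1648

Derivation:
Initial: x=5.0000 theta=0.4000
After 1 (propagate distance d=12): x=9.8000 theta=0.4000
After 2 (thin lens f=59): x=9.8000 theta=69/295 (≈0.2339)
After 3 (propagate distance d=38): x=5513/295 (≈18.6881) theta=69/295 (≈0.2339)
After 4 (thin lens f=-26): x=5513/295 (≈18.6881) theta=7307/7670 (≈0.9527)
After 5 (propagate distance d=11): x=44743/1534 (≈29.1675) theta=7307/7670 (≈0.9527)
After 6 (curved mirror R=89): x=44743/1534 (≈29.1675) theta=202893/682630 (≈0.2972)
After 7 (propagate distance d=37 (to screen)): x=1054526/26255 (≈40.1648) theta=202893/682630 (≈0.2972)
Rounded to 4 decimal places: x = 40.1648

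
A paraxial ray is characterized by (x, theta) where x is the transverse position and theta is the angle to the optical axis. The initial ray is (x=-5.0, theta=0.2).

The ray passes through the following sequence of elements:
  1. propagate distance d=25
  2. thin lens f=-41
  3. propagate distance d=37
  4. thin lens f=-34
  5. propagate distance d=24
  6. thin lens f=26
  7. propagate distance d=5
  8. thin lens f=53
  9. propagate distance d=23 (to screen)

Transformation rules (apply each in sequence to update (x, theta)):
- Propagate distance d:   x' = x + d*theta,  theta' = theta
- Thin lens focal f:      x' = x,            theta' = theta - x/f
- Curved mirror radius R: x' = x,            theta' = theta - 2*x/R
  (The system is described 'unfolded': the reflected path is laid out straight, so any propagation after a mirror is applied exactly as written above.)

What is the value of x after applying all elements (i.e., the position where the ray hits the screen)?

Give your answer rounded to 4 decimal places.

Initial: x=-5.0000 theta=0.2000
After 1 (propagate distance d=25): x=0.0000 theta=0.2000
After 2 (thin lens f=-41): x=0.0000 theta=0.2000
After 3 (propagate distance d=37): x=7.4000 theta=0.2000
After 4 (thin lens f=-34): x=7.4000 theta=71/170 (≈0.4176)
After 5 (propagate distance d=24): x=1481/85 (≈17.4235) theta=71/170 (≈0.4176)
After 6 (thin lens f=26): x=1481/85 (≈17.4235) theta=-279/1105 (≈-0.2525)
After 7 (propagate distance d=5): x=17858/1105 (≈16.1611) theta=-279/1105 (≈-0.2525)
After 8 (thin lens f=53): x=17858/1105 (≈16.1611) theta=-6529/11713 (≈-0.5574)
After 9 (propagate distance d=23 (to screen)): x=195639/58565 (≈3.3405) theta=-6529/11713 (≈-0.5574)
Rounded to 4 decimal places: x = 3.3405

Answer: 3.3405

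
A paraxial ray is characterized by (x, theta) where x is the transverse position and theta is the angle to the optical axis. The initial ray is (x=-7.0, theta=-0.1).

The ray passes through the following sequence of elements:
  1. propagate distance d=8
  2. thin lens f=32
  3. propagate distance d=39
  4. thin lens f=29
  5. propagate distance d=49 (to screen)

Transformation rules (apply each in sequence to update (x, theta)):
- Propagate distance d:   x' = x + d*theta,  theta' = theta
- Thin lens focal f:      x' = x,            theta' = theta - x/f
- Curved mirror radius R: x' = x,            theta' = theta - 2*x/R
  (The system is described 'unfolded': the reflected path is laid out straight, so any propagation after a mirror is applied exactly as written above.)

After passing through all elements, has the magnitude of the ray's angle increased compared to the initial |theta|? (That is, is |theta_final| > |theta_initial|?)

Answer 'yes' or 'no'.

Answer: yes

Derivation:
Initial: x=-7.0000 theta=-0.1000
After 1 (propagate distance d=8): x=-7.8000 theta=-0.1000
After 2 (thin lens f=32): x=-7.8000 theta=23/160 (≈0.1438)
After 3 (propagate distance d=39): x=-351/160 (≈-2.1938) theta=23/160 (≈0.1438)
After 4 (thin lens f=29): x=-351/160 (≈-2.1938) theta=509/2320 (≈0.2194)
After 5 (propagate distance d=49 (to screen)): x=39703/4640 (≈8.5567) theta=509/2320 (≈0.2194)
|theta_initial|=0.1000 |theta_final|=509/2320 (≈0.2194) -> increased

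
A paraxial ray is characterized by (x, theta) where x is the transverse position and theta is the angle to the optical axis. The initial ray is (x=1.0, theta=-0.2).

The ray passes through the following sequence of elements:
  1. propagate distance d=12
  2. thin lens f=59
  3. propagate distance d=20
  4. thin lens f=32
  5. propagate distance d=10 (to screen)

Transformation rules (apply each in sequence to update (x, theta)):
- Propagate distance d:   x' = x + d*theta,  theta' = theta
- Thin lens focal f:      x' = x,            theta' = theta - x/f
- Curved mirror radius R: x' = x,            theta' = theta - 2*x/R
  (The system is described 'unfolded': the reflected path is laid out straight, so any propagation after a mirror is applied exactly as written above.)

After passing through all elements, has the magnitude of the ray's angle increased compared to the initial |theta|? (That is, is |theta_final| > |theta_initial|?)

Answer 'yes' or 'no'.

Initial: x=1.0000 theta=-0.2000
After 1 (propagate distance d=12): x=-1.4000 theta=-0.2000
After 2 (thin lens f=59): x=-1.4000 theta=-52/295 (≈-0.1763)
After 3 (propagate distance d=20): x=-1453/295 (≈-4.9254) theta=-52/295 (≈-0.1763)
After 4 (thin lens f=32): x=-1453/295 (≈-4.9254) theta=-211/9440 (≈-0.0224)
After 5 (propagate distance d=10 (to screen)): x=-24303/4720 (≈-5.1489) theta=-211/9440 (≈-0.0224)
|theta_initial|=0.2000 |theta_final|=211/9440 (≈0.0224) -> not increased

Answer: no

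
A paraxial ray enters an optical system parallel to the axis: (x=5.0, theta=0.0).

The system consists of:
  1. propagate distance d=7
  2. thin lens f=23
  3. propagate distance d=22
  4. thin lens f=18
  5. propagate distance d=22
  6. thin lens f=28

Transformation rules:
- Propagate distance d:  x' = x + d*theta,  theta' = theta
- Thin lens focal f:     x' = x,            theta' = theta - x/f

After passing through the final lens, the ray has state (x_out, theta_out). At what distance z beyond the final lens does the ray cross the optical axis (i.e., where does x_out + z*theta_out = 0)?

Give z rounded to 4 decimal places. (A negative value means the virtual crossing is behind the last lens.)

Answer: -84.8485

Derivation:
Initial: x=5.0000 theta=0.0000
After 1 (propagate distance d=7): x=5.0000 theta=0.0000
After 2 (thin lens f=23): x=5.0000 theta=-5/23 (≈-0.2174)
After 3 (propagate distance d=22): x=5/23 (≈0.2174) theta=-5/23 (≈-0.2174)
After 4 (thin lens f=18): x=5/23 (≈0.2174) theta=-95/414 (≈-0.2295)
After 5 (propagate distance d=22): x=-1000/207 (≈-4.8309) theta=-95/414 (≈-0.2295)
After 6 (thin lens f=28): x=-1000/207 (≈-4.8309) theta=-55/966 (≈-0.0569)
z_focus = -x_out/theta_out = -(-1000/207)/(-55/966) = -2800/33 ≈ -84.8485
Rounded to 4 decimal places: z = -84.8485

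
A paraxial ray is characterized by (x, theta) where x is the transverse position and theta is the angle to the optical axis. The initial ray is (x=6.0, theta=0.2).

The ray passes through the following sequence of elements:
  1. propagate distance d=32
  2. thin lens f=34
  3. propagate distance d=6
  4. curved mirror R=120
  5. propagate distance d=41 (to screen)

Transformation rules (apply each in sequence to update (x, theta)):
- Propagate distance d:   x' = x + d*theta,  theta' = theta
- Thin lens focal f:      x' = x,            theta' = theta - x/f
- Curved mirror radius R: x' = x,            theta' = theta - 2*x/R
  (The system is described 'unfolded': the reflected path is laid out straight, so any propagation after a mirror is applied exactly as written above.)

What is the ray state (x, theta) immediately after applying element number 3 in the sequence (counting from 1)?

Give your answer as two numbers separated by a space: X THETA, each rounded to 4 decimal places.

Initial: x=6.0000 theta=0.2000
After 1 (propagate distance d=32): x=12.4000 theta=0.2000
After 2 (thin lens f=34): x=12.4000 theta=-14/85 (≈-0.1647)
After 3 (propagate distance d=6): x=194/17 (≈11.4118) theta=-14/85 (≈-0.1647)
Rounded to 4 decimal places: x = 11.4118, theta = -0.1647

Answer: 11.4118 -0.1647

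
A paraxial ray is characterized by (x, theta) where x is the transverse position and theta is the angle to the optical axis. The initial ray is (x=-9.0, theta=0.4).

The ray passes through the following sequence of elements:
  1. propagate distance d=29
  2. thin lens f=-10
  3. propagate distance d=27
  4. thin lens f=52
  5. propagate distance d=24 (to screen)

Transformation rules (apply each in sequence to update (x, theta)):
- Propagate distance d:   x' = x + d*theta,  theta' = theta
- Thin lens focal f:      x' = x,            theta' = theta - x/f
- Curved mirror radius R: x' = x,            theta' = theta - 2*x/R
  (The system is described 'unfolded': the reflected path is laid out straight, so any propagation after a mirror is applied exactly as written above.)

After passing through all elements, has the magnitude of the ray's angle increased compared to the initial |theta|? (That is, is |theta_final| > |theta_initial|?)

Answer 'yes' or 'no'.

Initial: x=-9.0000 theta=0.4000
After 1 (propagate distance d=29): x=2.6000 theta=0.4000
After 2 (thin lens f=-10): x=2.6000 theta=0.6600
After 3 (propagate distance d=27): x=20.4200 theta=0.6600
After 4 (thin lens f=52): x=20.4200 theta=139/520 (≈0.2673)
After 5 (propagate distance d=24 (to screen)): x=17443/650 (≈26.8354) theta=139/520 (≈0.2673)
|theta_initial|=0.4000 |theta_final|=139/520 (≈0.2673) -> not increased

Answer: no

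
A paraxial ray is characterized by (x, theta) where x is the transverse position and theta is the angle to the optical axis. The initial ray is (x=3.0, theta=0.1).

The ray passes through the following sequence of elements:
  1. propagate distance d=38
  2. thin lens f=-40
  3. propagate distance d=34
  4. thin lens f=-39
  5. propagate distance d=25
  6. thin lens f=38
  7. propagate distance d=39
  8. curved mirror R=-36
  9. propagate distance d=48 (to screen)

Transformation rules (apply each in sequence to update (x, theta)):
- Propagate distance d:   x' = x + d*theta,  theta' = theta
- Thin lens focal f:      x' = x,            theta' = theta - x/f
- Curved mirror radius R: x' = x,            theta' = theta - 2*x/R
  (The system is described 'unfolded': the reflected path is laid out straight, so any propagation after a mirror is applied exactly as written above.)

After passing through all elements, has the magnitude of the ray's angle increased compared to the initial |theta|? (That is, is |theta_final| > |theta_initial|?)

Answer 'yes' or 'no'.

Initial: x=3.0000 theta=0.1000
After 1 (propagate distance d=38): x=6.8000 theta=0.1000
After 2 (thin lens f=-40): x=6.8000 theta=0.2700
After 3 (propagate distance d=34): x=15.9800 theta=0.2700
After 4 (thin lens f=-39): x=15.9800 theta=2651/3900 (≈0.6797)
After 5 (propagate distance d=25): x=128597/3900 (≈32.9736) theta=2651/3900 (≈0.6797)
After 6 (thin lens f=38): x=128597/3900 (≈32.9736) theta=-2143/11400 (≈-0.1880)
After 7 (propagate distance d=39): x=760037/29640 (≈25.6423) theta=-2143/11400 (≈-0.1880)
After 8 (curved mirror R=-36): x=760037/29640 (≈25.6423) theta=173617/140400 (≈1.2366)
After 9 (propagate distance d=48 (to screen)): x=37790339/444600 (≈84.9985) theta=173617/140400 (≈1.2366)
|theta_initial|=0.1000 |theta_final|=173617/140400 (≈1.2366) -> increased

Answer: yes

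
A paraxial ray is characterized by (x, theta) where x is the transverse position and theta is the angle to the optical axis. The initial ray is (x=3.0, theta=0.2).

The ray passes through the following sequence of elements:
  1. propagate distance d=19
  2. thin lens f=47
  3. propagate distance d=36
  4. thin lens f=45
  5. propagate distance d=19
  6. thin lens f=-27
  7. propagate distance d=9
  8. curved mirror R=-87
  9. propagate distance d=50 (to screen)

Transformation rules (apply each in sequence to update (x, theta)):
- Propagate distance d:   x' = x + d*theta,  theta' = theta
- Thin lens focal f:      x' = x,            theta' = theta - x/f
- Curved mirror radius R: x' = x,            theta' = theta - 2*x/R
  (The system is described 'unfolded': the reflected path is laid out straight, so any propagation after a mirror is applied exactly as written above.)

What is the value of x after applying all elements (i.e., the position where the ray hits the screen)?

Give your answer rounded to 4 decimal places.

Answer: 19.2111

Derivation:
Initial: x=3.0000 theta=0.2000
After 1 (propagate distance d=19): x=6.8000 theta=0.2000
After 2 (thin lens f=47): x=6.8000 theta=13/235 (≈0.0553)
After 3 (propagate distance d=36): x=2066/235 (≈8.7915) theta=13/235 (≈0.0553)
After 4 (thin lens f=45): x=2066/235 (≈8.7915) theta=-1481/10575 (≈-0.1400)
After 5 (propagate distance d=19): x=64831/10575 (≈6.1306) theta=-1481/10575 (≈-0.1400)
After 6 (thin lens f=-27): x=64831/10575 (≈6.1306) theta=24844/285525 (≈0.0870)
After 7 (propagate distance d=9): x=219337/31725 (≈6.9137) theta=24844/285525 (≈0.0870)
After 8 (curved mirror R=-87): x=219337/31725 (≈6.9137) theta=2036498/8280225 (≈0.2459)
After 9 (propagate distance d=50 (to screen)): x=159071857/8280225 (≈19.2111) theta=2036498/8280225 (≈0.2459)
Rounded to 4 decimal places: x = 19.2111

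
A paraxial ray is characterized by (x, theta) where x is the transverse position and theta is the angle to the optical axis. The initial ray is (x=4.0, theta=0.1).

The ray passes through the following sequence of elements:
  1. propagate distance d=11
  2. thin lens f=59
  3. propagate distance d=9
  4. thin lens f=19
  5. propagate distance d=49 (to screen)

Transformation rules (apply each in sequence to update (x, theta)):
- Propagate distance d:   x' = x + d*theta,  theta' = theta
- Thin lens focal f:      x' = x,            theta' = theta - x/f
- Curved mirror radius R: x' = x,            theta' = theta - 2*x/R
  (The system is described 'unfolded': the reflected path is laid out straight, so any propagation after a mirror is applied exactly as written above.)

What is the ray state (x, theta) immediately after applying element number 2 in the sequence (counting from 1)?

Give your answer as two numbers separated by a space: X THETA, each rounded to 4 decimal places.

Initial: x=4.0000 theta=0.1000
After 1 (propagate distance d=11): x=5.1000 theta=0.1000
After 2 (thin lens f=59): x=5.1000 theta=4/295 (≈0.0136)
Rounded to 4 decimal places: x = 5.1000, theta = 0.0136

Answer: 5.1000 0.0136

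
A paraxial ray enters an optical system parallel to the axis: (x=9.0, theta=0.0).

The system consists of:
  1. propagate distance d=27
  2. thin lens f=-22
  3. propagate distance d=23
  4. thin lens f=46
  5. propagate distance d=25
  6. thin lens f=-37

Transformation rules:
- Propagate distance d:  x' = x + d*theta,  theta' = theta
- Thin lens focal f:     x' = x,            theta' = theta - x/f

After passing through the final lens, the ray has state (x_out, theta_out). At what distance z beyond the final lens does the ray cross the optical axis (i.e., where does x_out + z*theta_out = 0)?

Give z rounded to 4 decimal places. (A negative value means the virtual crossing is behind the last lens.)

Answer: -36.3579

Derivation:
Initial: x=9.0000 theta=0.0000
After 1 (propagate distance d=27): x=9.0000 theta=0.0000
After 2 (thin lens f=-22): x=9.0000 theta=9/22 (≈0.4091)
After 3 (propagate distance d=23): x=405/22 (≈18.4091) theta=9/22 (≈0.4091)
After 4 (thin lens f=46): x=405/22 (≈18.4091) theta=9/1012 (≈0.0089)
After 5 (propagate distance d=25): x=18855/1012 (≈18.6314) theta=9/1012 (≈0.0089)
After 6 (thin lens f=-37): x=18855/1012 (≈18.6314) theta=4797/9361 (≈0.5124)
z_focus = -x_out/theta_out = -(18855/1012)/(4797/9361) = -77515/2132 ≈ -36.3579
Rounded to 4 decimal places: z = -36.3579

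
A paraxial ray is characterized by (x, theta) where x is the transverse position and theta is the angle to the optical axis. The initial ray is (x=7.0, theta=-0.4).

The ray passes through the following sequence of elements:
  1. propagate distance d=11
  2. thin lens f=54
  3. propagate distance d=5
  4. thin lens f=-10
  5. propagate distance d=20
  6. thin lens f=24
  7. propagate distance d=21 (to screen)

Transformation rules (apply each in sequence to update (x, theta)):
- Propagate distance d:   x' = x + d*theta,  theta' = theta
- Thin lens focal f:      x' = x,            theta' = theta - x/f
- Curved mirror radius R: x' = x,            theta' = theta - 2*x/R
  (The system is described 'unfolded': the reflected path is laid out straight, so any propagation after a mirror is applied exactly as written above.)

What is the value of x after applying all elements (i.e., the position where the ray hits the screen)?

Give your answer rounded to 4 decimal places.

Initial: x=7.0000 theta=-0.4000
After 1 (propagate distance d=11): x=2.6000 theta=-0.4000
After 2 (thin lens f=54): x=2.6000 theta=-121/270 (≈-0.4481)
After 3 (propagate distance d=5): x=97/270 (≈0.3593) theta=-121/270 (≈-0.4481)
After 4 (thin lens f=-10): x=97/270 (≈0.3593) theta=-371/900 (≈-0.4122)
After 5 (propagate distance d=20): x=-2129/270 (≈-7.8852) theta=-371/900 (≈-0.4122)
After 6 (thin lens f=24): x=-2129/270 (≈-7.8852) theta=-2711/32400 (≈-0.0837)
After 7 (propagate distance d=21 (to screen)): x=-104137/10800 (≈-9.6423) theta=-2711/32400 (≈-0.0837)
Rounded to 4 decimal places: x = -9.6423

Answer: -9.6423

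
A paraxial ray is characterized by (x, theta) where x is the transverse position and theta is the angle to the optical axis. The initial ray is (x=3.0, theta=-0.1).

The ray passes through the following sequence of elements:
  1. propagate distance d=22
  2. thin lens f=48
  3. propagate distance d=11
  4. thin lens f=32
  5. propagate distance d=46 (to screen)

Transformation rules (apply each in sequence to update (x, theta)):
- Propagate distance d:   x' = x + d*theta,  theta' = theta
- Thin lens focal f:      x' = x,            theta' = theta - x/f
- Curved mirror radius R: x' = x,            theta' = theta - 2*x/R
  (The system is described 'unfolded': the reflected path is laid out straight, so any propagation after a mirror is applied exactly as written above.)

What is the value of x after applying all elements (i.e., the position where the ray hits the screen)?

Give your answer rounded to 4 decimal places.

Initial: x=3.0000 theta=-0.1000
After 1 (propagate distance d=22): x=0.8000 theta=-0.1000
After 2 (thin lens f=48): x=0.8000 theta=-7/60 (≈-0.1167)
After 3 (propagate distance d=11): x=-29/60 (≈-0.4833) theta=-7/60 (≈-0.1167)
After 4 (thin lens f=32): x=-29/60 (≈-0.4833) theta=-13/128 (≈-0.1016)
After 5 (propagate distance d=46 (to screen)): x=-4949/960 (≈-5.1552) theta=-13/128 (≈-0.1016)
Rounded to 4 decimal places: x = -5.1552

Answer: -5.1552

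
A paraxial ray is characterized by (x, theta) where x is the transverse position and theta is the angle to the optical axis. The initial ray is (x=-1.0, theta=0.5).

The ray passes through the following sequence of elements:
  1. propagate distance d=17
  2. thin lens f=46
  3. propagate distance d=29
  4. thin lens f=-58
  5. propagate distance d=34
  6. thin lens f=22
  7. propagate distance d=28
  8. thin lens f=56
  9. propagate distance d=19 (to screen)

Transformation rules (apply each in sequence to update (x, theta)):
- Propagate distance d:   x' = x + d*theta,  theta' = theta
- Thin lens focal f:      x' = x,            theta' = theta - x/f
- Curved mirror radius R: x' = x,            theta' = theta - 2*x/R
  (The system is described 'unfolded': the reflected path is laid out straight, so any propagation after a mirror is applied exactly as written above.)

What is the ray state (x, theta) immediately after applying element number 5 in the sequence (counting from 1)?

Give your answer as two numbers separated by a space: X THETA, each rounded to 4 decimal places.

Answer: 38.8531 0.6347

Derivation:
Initial: x=-1.0000 theta=0.5000
After 1 (propagate distance d=17): x=7.5000 theta=0.5000
After 2 (thin lens f=46): x=7.5000 theta=31/92 (≈0.3370)
After 3 (propagate distance d=29): x=1589/92 (≈17.2717) theta=31/92 (≈0.3370)
After 4 (thin lens f=-58): x=1589/92 (≈17.2717) theta=3387/5336 (≈0.6347)
After 5 (propagate distance d=34): x=25915/667 (≈38.8531) theta=3387/5336 (≈0.6347)
Rounded to 4 decimal places: x = 38.8531, theta = 0.6347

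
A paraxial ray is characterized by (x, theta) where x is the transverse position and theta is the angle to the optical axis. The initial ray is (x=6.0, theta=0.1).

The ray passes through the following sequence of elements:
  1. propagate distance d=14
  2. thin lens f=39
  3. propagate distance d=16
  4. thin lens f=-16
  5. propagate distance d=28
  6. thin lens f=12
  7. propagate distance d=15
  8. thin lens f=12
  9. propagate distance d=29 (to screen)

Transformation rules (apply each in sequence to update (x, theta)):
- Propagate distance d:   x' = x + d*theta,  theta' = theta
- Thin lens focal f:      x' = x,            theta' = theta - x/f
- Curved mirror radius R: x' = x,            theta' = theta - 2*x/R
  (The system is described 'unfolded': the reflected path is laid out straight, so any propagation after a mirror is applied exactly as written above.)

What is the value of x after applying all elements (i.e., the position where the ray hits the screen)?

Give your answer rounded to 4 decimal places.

Answer: -26.4516

Derivation:
Initial: x=6.0000 theta=0.1000
After 1 (propagate distance d=14): x=7.4000 theta=0.1000
After 2 (thin lens f=39): x=7.4000 theta=-7/78 (≈-0.0897)
After 3 (propagate distance d=16): x=1163/195 (≈5.9641) theta=-7/78 (≈-0.0897)
After 4 (thin lens f=-16): x=1163/195 (≈5.9641) theta=883/3120 (≈0.2830)
After 5 (propagate distance d=28): x=3611/260 (≈13.8885) theta=883/3120 (≈0.2830)
After 6 (thin lens f=12): x=3611/260 (≈13.8885) theta=-341/390 (≈-0.8744)
After 7 (propagate distance d=15): x=201/260 (≈0.7731) theta=-341/390 (≈-0.8744)
After 8 (thin lens f=12): x=201/260 (≈0.7731) theta=-2929/3120 (≈-0.9388)
After 9 (propagate distance d=29 (to screen)): x=-82529/3120 (≈-26.4516) theta=-2929/3120 (≈-0.9388)
Rounded to 4 decimal places: x = -26.4516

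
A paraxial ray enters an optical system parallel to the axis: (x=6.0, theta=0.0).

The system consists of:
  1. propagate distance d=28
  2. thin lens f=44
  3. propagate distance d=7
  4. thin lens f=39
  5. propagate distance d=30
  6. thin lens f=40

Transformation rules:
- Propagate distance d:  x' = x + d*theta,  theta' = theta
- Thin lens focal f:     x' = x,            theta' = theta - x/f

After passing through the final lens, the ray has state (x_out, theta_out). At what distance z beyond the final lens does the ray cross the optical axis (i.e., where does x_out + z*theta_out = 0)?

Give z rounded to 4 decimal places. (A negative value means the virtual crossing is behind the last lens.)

Initial: x=6.0000 theta=0.0000
After 1 (propagate distance d=28): x=6.0000 theta=0.0000
After 2 (thin lens f=44): x=6.0000 theta=-3/22 (≈-0.1364)
After 3 (propagate distance d=7): x=111/22 (≈5.0455) theta=-3/22 (≈-0.1364)
After 4 (thin lens f=39): x=111/22 (≈5.0455) theta=-38/143 (≈-0.2657)
After 5 (propagate distance d=30): x=-837/286 (≈-2.9266) theta=-38/143 (≈-0.2657)
After 6 (thin lens f=40): x=-837/286 (≈-2.9266) theta=-2203/11440 (≈-0.1926)
z_focus = -x_out/theta_out = -(-837/286)/(-2203/11440) = -33480/2203 ≈ -15.1975
Rounded to 4 decimal places: z = -15.1975

Answer: -15.1975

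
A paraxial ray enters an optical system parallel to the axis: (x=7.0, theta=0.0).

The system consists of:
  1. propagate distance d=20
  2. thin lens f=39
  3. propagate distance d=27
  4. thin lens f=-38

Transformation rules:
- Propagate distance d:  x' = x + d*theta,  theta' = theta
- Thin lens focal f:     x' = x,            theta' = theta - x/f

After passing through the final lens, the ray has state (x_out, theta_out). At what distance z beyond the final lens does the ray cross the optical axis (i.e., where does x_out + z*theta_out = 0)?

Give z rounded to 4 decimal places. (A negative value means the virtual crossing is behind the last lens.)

Answer: 17.5385

Derivation:
Initial: x=7.0000 theta=0.0000
After 1 (propagate distance d=20): x=7.0000 theta=0.0000
After 2 (thin lens f=39): x=7.0000 theta=-7/39 (≈-0.1795)
After 3 (propagate distance d=27): x=28/13 (≈2.1538) theta=-7/39 (≈-0.1795)
After 4 (thin lens f=-38): x=28/13 (≈2.1538) theta=-7/57 (≈-0.1228)
z_focus = -x_out/theta_out = -(28/13)/(-7/57) = 228/13 ≈ 17.5385
Rounded to 4 decimal places: z = 17.5385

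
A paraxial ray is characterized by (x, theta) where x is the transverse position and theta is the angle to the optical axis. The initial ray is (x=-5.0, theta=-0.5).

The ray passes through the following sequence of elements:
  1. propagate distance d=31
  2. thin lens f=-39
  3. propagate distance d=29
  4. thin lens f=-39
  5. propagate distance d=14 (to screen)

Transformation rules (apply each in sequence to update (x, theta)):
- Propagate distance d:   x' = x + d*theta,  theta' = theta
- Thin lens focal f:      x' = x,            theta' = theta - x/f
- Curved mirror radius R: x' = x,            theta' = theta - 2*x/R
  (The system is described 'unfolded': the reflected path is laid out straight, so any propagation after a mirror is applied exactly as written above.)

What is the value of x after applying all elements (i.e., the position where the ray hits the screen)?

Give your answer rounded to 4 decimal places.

Answer: -82.6387

Derivation:
Initial: x=-5.0000 theta=-0.5000
After 1 (propagate distance d=31): x=-20.5000 theta=-0.5000
After 2 (thin lens f=-39): x=-20.5000 theta=-40/39 (≈-1.0256)
After 3 (propagate distance d=29): x=-3919/78 (≈-50.2436) theta=-40/39 (≈-1.0256)
After 4 (thin lens f=-39): x=-3919/78 (≈-50.2436) theta=-7039/3042 (≈-2.3139)
After 5 (propagate distance d=14 (to screen)): x=-251387/3042 (≈-82.6387) theta=-7039/3042 (≈-2.3139)
Rounded to 4 decimal places: x = -82.6387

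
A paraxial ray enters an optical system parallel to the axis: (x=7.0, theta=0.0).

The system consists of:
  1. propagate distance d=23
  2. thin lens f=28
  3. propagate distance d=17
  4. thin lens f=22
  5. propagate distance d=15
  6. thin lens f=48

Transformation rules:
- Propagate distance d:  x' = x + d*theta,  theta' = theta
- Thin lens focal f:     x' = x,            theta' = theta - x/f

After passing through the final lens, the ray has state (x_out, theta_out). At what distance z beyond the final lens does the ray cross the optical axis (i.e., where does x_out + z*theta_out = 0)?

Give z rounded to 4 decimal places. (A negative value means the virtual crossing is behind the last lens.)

Initial: x=7.0000 theta=0.0000
After 1 (propagate distance d=23): x=7.0000 theta=0.0000
After 2 (thin lens f=28): x=7.0000 theta=-0.2500
After 3 (propagate distance d=17): x=2.7500 theta=-0.2500
After 4 (thin lens f=22): x=2.7500 theta=-0.3750
After 5 (propagate distance d=15): x=-2.8750 theta=-0.3750
After 6 (thin lens f=48): x=-2.8750 theta=-121/384 (≈-0.3151)
z_focus = -x_out/theta_out = -(-2.8750)/(-121/384) = -1104/121 ≈ -9.1240
Rounded to 4 decimal places: z = -9.1240

Answer: -9.1240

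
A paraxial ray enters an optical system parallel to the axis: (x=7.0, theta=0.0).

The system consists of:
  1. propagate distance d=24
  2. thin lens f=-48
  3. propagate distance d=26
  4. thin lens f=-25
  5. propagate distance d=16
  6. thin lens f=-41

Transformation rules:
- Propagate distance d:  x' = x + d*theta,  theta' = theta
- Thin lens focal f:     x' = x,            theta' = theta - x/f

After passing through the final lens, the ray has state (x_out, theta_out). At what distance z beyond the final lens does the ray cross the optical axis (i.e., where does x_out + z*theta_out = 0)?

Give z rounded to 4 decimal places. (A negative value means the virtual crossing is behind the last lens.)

Answer: -18.7901

Derivation:
Initial: x=7.0000 theta=0.0000
After 1 (propagate distance d=24): x=7.0000 theta=0.0000
After 2 (thin lens f=-48): x=7.0000 theta=7/48 (≈0.1458)
After 3 (propagate distance d=26): x=259/24 (≈10.7917) theta=7/48 (≈0.1458)
After 4 (thin lens f=-25): x=259/24 (≈10.7917) theta=0.5775
After 5 (propagate distance d=16): x=12019/600 (≈20.0317) theta=0.5775
After 6 (thin lens f=-41): x=12019/600 (≈20.0317) theta=52451/49200 (≈1.0661)
z_focus = -x_out/theta_out = -(12019/600)/(52451/49200) = -140794/7493 ≈ -18.7901
Rounded to 4 decimal places: z = -18.7901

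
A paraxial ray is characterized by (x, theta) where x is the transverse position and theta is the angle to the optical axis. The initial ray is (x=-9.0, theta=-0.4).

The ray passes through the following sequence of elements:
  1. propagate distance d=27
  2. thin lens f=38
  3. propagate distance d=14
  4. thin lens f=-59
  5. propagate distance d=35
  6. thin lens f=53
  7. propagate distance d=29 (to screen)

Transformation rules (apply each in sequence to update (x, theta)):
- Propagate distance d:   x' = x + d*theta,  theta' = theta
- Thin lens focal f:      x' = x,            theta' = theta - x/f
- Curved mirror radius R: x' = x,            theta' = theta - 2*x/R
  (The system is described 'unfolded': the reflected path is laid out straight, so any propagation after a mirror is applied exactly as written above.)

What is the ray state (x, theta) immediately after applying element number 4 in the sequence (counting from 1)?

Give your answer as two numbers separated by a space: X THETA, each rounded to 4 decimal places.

Answer: -18.1053 -0.1858

Derivation:
Initial: x=-9.0000 theta=-0.4000
After 1 (propagate distance d=27): x=-19.8000 theta=-0.4000
After 2 (thin lens f=38): x=-19.8000 theta=23/190 (≈0.1211)
After 3 (propagate distance d=14): x=-344/19 (≈-18.1053) theta=23/190 (≈0.1211)
After 4 (thin lens f=-59): x=-344/19 (≈-18.1053) theta=-2083/11210 (≈-0.1858)
Rounded to 4 decimal places: x = -18.1053, theta = -0.1858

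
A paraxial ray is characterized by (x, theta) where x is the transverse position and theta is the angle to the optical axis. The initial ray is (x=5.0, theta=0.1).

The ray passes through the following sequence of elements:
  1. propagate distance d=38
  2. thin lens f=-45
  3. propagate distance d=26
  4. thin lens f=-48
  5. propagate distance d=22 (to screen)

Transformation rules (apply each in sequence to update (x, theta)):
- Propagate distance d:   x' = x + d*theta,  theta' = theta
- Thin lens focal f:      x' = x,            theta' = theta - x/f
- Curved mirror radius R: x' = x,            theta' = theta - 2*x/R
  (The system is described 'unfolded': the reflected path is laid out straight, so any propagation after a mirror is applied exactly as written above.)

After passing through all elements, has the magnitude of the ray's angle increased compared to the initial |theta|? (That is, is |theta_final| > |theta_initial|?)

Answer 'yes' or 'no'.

Answer: yes

Derivation:
Initial: x=5.0000 theta=0.1000
After 1 (propagate distance d=38): x=8.8000 theta=0.1000
After 2 (thin lens f=-45): x=8.8000 theta=133/450 (≈0.2956)
After 3 (propagate distance d=26): x=3709/225 (≈16.4844) theta=133/450 (≈0.2956)
After 4 (thin lens f=-48): x=3709/225 (≈16.4844) theta=6901/10800 (≈0.6390)
After 5 (propagate distance d=22 (to screen)): x=164927/5400 (≈30.5420) theta=6901/10800 (≈0.6390)
|theta_initial|=0.1000 |theta_final|=6901/10800 (≈0.6390) -> increased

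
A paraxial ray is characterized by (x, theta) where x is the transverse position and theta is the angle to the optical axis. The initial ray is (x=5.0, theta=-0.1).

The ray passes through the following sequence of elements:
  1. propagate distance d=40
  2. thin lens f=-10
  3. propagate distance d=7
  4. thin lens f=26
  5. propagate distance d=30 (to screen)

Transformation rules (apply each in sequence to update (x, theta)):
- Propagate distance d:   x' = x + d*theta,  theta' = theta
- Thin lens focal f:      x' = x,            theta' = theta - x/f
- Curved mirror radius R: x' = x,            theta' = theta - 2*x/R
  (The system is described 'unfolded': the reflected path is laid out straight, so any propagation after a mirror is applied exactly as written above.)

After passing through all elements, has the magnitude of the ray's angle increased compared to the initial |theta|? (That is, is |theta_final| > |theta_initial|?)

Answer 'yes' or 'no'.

Initial: x=5.0000 theta=-0.1000
After 1 (propagate distance d=40): x=1.0000 theta=-0.1000
After 2 (thin lens f=-10): x=1.0000 theta=0.0000
After 3 (propagate distance d=7): x=1.0000 theta=0.0000
After 4 (thin lens f=26): x=1.0000 theta=-1/26 (≈-0.0385)
After 5 (propagate distance d=30 (to screen)): x=-2/13 (≈-0.1538) theta=-1/26 (≈-0.0385)
|theta_initial|=0.1000 |theta_final|=1/26 (≈0.0385) -> not increased

Answer: no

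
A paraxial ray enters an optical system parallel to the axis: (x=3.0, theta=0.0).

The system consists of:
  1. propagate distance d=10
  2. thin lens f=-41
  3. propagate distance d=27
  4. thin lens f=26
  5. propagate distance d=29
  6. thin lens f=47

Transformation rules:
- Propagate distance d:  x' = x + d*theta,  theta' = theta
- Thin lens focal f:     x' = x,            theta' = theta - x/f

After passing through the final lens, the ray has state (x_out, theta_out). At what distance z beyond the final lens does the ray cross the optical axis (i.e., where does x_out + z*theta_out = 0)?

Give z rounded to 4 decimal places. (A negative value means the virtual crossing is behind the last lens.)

Answer: 10.2417

Derivation:
Initial: x=3.0000 theta=0.0000
After 1 (propagate distance d=10): x=3.0000 theta=0.0000
After 2 (thin lens f=-41): x=3.0000 theta=3/41 (≈0.0732)
After 3 (propagate distance d=27): x=204/41 (≈4.9756) theta=3/41 (≈0.0732)
After 4 (thin lens f=26): x=204/41 (≈4.9756) theta=-63/533 (≈-0.1182)
After 5 (propagate distance d=29): x=825/533 (≈1.5478) theta=-63/533 (≈-0.1182)
After 6 (thin lens f=47): x=825/533 (≈1.5478) theta=-3786/25051 (≈-0.1511)
z_focus = -x_out/theta_out = -(825/533)/(-3786/25051) = 12925/1262 ≈ 10.2417
Rounded to 4 decimal places: z = 10.2417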